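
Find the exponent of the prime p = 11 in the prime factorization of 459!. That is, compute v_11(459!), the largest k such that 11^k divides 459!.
v_11(459!) = 44

Legendre's formula: v_p(n!) = Σ_{k ≥ 1} ⌊n / p^k⌋. For p = 11, n = 459, the terms are:
  ⌊459/11^1⌋ = ⌊459/11⌋ = 41
  ⌊459/11^2⌋ = ⌊459/121⌋ = 3
(the next term ⌊459/11^3⌋ = 0, terminating the sum). Summing: v_11(459!) = 41 + 3 = 44.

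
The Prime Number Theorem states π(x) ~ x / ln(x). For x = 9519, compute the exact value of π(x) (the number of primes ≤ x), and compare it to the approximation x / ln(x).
π(9519) = 1178;  x/ln(x) ≈ 1039.07;  relative error ≈ 11.79%.

Directly count primes up to 9519: π(9519) = 1178. The PNT approximation gives 9519/ln(9519) ≈ 9519/9.16105 ≈ 1039.07. Relative error (π(x) − x/ln(x)) / π(x) ≈ 11.79%; the approximation is known to undercount slightly (Li(x) is a better estimate).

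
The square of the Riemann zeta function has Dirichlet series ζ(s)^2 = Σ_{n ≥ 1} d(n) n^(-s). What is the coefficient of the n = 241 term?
d(241) = 2

ζ(s)^2 = (Σ 1/m^s)(Σ 1/k^s). The coefficient of 1/n^s in the product is the number of ordered pairs (m, k) with mk = n, which equals d(n). For n = 241, divisors are [1, 241], so d(241) = 2.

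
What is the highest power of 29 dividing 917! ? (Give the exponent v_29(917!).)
v_29(917!) = 32

Legendre's formula: v_p(n!) = Σ_{k ≥ 1} ⌊n / p^k⌋. For p = 29, n = 917, the terms are:
  ⌊917/29^1⌋ = ⌊917/29⌋ = 31
  ⌊917/29^2⌋ = ⌊917/841⌋ = 1
(the next term ⌊917/29^3⌋ = 0, terminating the sum). Summing: v_29(917!) = 31 + 1 = 32.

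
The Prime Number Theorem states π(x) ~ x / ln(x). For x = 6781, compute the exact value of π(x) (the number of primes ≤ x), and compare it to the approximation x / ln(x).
π(6781) = 873;  x/ln(x) ≈ 768.66;  relative error ≈ 11.95%.

Directly count primes up to 6781: π(6781) = 873. The PNT approximation gives 6781/ln(6781) ≈ 6781/8.82188 ≈ 768.66. Relative error (π(x) − x/ln(x)) / π(x) ≈ 11.95%; the approximation is known to undercount slightly (Li(x) is a better estimate).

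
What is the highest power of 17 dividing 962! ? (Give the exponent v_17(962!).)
v_17(962!) = 59

Legendre's formula: v_p(n!) = Σ_{k ≥ 1} ⌊n / p^k⌋. For p = 17, n = 962, the terms are:
  ⌊962/17^1⌋ = ⌊962/17⌋ = 56
  ⌊962/17^2⌋ = ⌊962/289⌋ = 3
(the next term ⌊962/17^3⌋ = 0, terminating the sum). Summing: v_17(962!) = 56 + 3 = 59.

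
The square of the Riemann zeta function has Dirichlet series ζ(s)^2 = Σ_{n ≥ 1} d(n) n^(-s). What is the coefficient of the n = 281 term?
d(281) = 2

ζ(s)^2 = (Σ 1/m^s)(Σ 1/k^s). The coefficient of 1/n^s in the product is the number of ordered pairs (m, k) with mk = n, which equals d(n). For n = 281, divisors are [1, 281], so d(281) = 2.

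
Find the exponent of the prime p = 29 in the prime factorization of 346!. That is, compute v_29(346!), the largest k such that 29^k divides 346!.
v_29(346!) = 11

Legendre's formula: v_p(n!) = Σ_{k ≥ 1} ⌊n / p^k⌋. For p = 29, n = 346, the terms are:
  ⌊346/29^1⌋ = ⌊346/29⌋ = 11
(the next term ⌊346/29^2⌋ = 0, terminating the sum). Summing: v_29(346!) = 11 = 11.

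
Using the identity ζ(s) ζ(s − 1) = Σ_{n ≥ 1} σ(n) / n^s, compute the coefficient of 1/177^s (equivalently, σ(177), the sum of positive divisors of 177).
σ(177) = 240

In the product (Σ m^0/m^s)(Σ k / k^s) = Σ (Σ_{d | n} d) / n^s, the coefficient of 1/n^s is σ(n) = Σ_{d | n} d. For n = 177, divisors are [1, 3, 59, 177]; summing: σ(177) = 240.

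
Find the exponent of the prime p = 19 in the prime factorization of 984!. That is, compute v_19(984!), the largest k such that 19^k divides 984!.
v_19(984!) = 53

Legendre's formula: v_p(n!) = Σ_{k ≥ 1} ⌊n / p^k⌋. For p = 19, n = 984, the terms are:
  ⌊984/19^1⌋ = ⌊984/19⌋ = 51
  ⌊984/19^2⌋ = ⌊984/361⌋ = 2
(the next term ⌊984/19^3⌋ = 0, terminating the sum). Summing: v_19(984!) = 51 + 2 = 53.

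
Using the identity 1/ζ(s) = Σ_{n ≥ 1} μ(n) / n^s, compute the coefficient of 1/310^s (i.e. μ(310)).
μ(310) = -1

Factor n = 310 = 2 · 5 · 31. μ(n) = 0 if any exponent ≥ 2 (not squarefree); otherwise μ(n) = (−1)^{ω(n)} where ω(n) is the number of distinct prime factors. Applying: μ(310) = -1.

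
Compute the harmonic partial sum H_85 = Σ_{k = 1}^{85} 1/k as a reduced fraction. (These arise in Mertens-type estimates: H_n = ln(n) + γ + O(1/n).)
H_85 = 3689819414629973415931738804725211919/734184632222154704090370027645633600

Direct summation: H_85 = 1 + 1/2 + ... + 1/85. The least common denominator is lcm(1, ..., 85) = 8076030954443701744994070304101969600; over this denominator the numerator is 8076030954443701744994070304101969600 + 4038015477221850872497035152050984800 + 2692010318147900581664690101367323200 + 2019007738610925436248517576025492400 + 1615206190888740348998814060820393920 + 1346005159073950290832345050683661600 + 1153718707777671677856295757728852800 + 1009503869305462718124258788012746200 + 897336772715966860554896700455774400 + 807603095444370174499407030410196960 + 734184632222154704090370027645633600 + 673002579536975145416172525341830800 + 621233150341823211153390023392459200 + 576859353888835838928147878864426400 + 538402063629580116332938020273464640 + 504751934652731359062129394006373100 + 475060644379041279117298253182468800 + 448668386357983430277448350227887200 + 425054260760194828683898437057998400 + 403801547722185087249703515205098480 + 384572902592557225952098585909617600 + 367092316111077352045185013822816800 + 351131780627987032391046534960955200 + 336501289768487572708086262670915400 + 323041238177748069799762812164078784 + 310616575170911605576695011696229600 + 299112257571988953518298900151924800 + 288429676944417919464073939432213200 + 278483826015300060172209320831102400 + 269201031814790058166469010136732320 + 260517127562700056290131300132321600 + 252375967326365679531064697003186550 + 244728210740718234696790009215211200 + 237530322189520639558649126591234400 + 230743741555534335571259151545770560 + 224334193178991715138724175113943600 + 218271106876856803918758656867620800 + 212527130380097414341949218528999200 + 207077716780607737051130007797486400 + 201900773861092543624851757602549240 + 196976364742529310853513909856145600 + 192286451296278612976049292954808800 + 187814673359155854534745821025627200 + 183546158055538676022592506911408400 + 179467354543193372110979340091154880 + 175565890313993516195523267480477600 + 171830445839227696702001495831956800 + 168250644884243786354043131335457700 + 164816958253953096836613679675550400 + 161520619088874034899881406082039392 + 158353548126347093039099417727489600 + 155308287585455802788347505848114800 + 152377942536673617830076798190603200 + 149556128785994476759149450075962400 + 146836926444430940818074005529126720 + 144214838472208959732036969716106600 + 141684753586731609561299479019332800 + 139241913007650030086104660415551200 + 136881880583791554999899496679694400 + 134600515907395029083234505068366160 + 132393950072847569590066726296753600 + 130258563781350028145065650066160800 + 128190967530852408650699528636539200 + 126187983663182839765532348501593275 + 124246630068364642230678004678491840 + 122364105370359117348395004607605600 + 120537775439458234999911497076148800 + 118765161094760319779324563295617200 + 117043926875995677463682178320318400 + 115371870777767167785629575772885280 + 113746914851319742887240426818337600 + 112167096589495857569362087556971800 + 110630561019776736232795483617835200 + 109135553438428401959379328433810400 + 107680412725916023266587604054692928 + 106263565190048707170974609264499600 + 104883518888879243441481432520804800 + 103538858390303868525565003898743200 + 102228239929667110696127472203822400 + 100950386930546271812425878801274620 + 99704085857329651172766300050641600 + 98488182371264655426756954928072800 + 97301577764381948734868316916891200 + 96143225648139306488024646477404400 + 95012128875808255823459650636493760 = 40588013560929707575249126851977331109, so H_85 = 40588013560929707575249126851977331109/8076030954443701744994070304101969600; reducing by gcd(40588013560929707575249126851977331109, 8076030954443701744994070304101969600) = 11 gives 3689819414629973415931738804725211919/734184632222154704090370027645633600 ≈ 5.02574. (The PNT-adjacent estimate ln(85) + γ ≈ 5.01987 matches within O(1/n).)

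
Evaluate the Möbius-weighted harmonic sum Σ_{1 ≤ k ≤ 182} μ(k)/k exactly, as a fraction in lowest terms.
Σ μ(k)/k = -42777633147096095202261336980430876153798047365508655725648588303365613/2698673146402774891360107038836843903137758765182175327729755799791307145

Values of μ(k) for 1 ≤ k ≤ 182: μ(1) = 1, μ(2) = -1, μ(3) = -1, μ(5) = -1, μ(6) = 1, μ(7) = -1, μ(10) = 1, μ(11) = -1, μ(13) = -1, μ(14) = 1, μ(15) = 1, μ(17) = -1, μ(19) = -1, μ(21) = 1, μ(22) = 1, μ(23) = -1, μ(26) = 1, μ(29) = -1, μ(30) = -1, μ(31) = -1, μ(33) = 1, μ(34) = 1, μ(35) = 1, μ(37) = -1, μ(38) = 1, μ(39) = 1, μ(41) = -1, μ(42) = -1, μ(43) = -1, μ(46) = 1, μ(47) = -1, μ(51) = 1, μ(53) = -1, μ(55) = 1, μ(57) = 1, μ(58) = 1, μ(59) = -1, μ(61) = -1, μ(62) = 1, μ(65) = 1, μ(66) = -1, μ(67) = -1, μ(69) = 1, μ(70) = -1, μ(71) = -1, μ(73) = -1, μ(74) = 1, μ(77) = 1, μ(78) = -1, μ(79) = -1, μ(82) = 1, μ(83) = -1, μ(85) = 1, μ(86) = 1, μ(87) = 1, μ(89) = -1, μ(91) = 1, μ(93) = 1, μ(94) = 1, μ(95) = 1, μ(97) = -1, μ(101) = -1, μ(102) = -1, μ(103) = -1, μ(105) = -1, μ(106) = 1, μ(107) = -1, μ(109) = -1, μ(110) = -1, μ(111) = 1, μ(113) = -1, μ(114) = -1, μ(115) = 1, μ(118) = 1, μ(119) = 1, μ(122) = 1, μ(123) = 1, μ(127) = -1, μ(129) = 1, μ(130) = -1, μ(131) = -1, μ(133) = 1, μ(134) = 1, μ(137) = -1, μ(138) = -1, μ(139) = -1, μ(141) = 1, μ(142) = 1, μ(143) = 1, μ(145) = 1, μ(146) = 1, μ(149) = -1, μ(151) = -1, μ(154) = -1, μ(155) = 1, μ(157) = -1, μ(158) = 1, μ(159) = 1, μ(161) = 1, μ(163) = -1, μ(165) = -1, μ(166) = 1, μ(167) = -1, μ(170) = -1, μ(173) = -1, μ(174) = -1, μ(177) = 1, μ(178) = 1, μ(179) = -1, μ(181) = -1, μ(182) = -1, with μ = 0 on non-squarefree integers. Summing μ(k)/k for k where μ(k) ≠ 0 gives -42777633147096095202261336980430876153798047365508655725648588303365613/2698673146402774891360107038836843903137758765182175327729755799791307145 ≈ -0.0159. (PNT ⟺ this sum → 0 as n → ∞.)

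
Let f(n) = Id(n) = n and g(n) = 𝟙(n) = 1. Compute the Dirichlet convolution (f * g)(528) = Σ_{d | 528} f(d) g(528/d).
(Id * 𝟙)(528) = 1488

Divisors of 528: [1, 2, 3, 4, 6, 8, 11, 12, 16, 22, 24, 33, 44, 48, 66, 88, 132, 176, 264, 528]. For each d | 528:
  d = 1: Id(1) · 𝟙(528/1) = 1 · 1 = 1
  d = 2: Id(2) · 𝟙(528/2) = 2 · 1 = 2
  d = 3: Id(3) · 𝟙(528/3) = 3 · 1 = 3
  d = 4: Id(4) · 𝟙(528/4) = 4 · 1 = 4
  d = 6: Id(6) · 𝟙(528/6) = 6 · 1 = 6
  d = 8: Id(8) · 𝟙(528/8) = 8 · 1 = 8
  d = 11: Id(11) · 𝟙(528/11) = 11 · 1 = 11
  d = 12: Id(12) · 𝟙(528/12) = 12 · 1 = 12
  d = 16: Id(16) · 𝟙(528/16) = 16 · 1 = 16
  d = 22: Id(22) · 𝟙(528/22) = 22 · 1 = 22
  d = 24: Id(24) · 𝟙(528/24) = 24 · 1 = 24
  d = 33: Id(33) · 𝟙(528/33) = 33 · 1 = 33
  d = 44: Id(44) · 𝟙(528/44) = 44 · 1 = 44
  d = 48: Id(48) · 𝟙(528/48) = 48 · 1 = 48
  d = 66: Id(66) · 𝟙(528/66) = 66 · 1 = 66
  d = 88: Id(88) · 𝟙(528/88) = 88 · 1 = 88
  d = 132: Id(132) · 𝟙(528/132) = 132 · 1 = 132
  d = 176: Id(176) · 𝟙(528/176) = 176 · 1 = 176
  d = 264: Id(264) · 𝟙(528/264) = 264 · 1 = 264
  d = 528: Id(528) · 𝟙(528/528) = 528 · 1 = 528
Summing: (Id * 𝟙)(528) = 1 + 2 + 3 + 4 + 6 + 8 + 11 + 12 + 16 + 22 + 24 + 33 + 44 + 48 + 66 + 88 + 132 + 176 + 264 + 528 = 1488.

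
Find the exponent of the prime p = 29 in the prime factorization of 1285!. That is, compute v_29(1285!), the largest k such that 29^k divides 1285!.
v_29(1285!) = 45

Legendre's formula: v_p(n!) = Σ_{k ≥ 1} ⌊n / p^k⌋. For p = 29, n = 1285, the terms are:
  ⌊1285/29^1⌋ = ⌊1285/29⌋ = 44
  ⌊1285/29^2⌋ = ⌊1285/841⌋ = 1
(the next term ⌊1285/29^3⌋ = 0, terminating the sum). Summing: v_29(1285!) = 44 + 1 = 45.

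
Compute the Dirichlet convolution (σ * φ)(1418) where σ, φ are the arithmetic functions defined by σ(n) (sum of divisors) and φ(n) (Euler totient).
(σ * φ)(1418) = 5672

Divisors of 1418: [1, 2, 709, 1418]. For each d | 1418:
  d = 1: σ(1) · φ(1418/1) = 1 · 708 = 708
  d = 2: σ(2) · φ(1418/2) = 3 · 708 = 2124
  d = 709: σ(709) · φ(1418/709) = 710 · 1 = 710
  d = 1418: σ(1418) · φ(1418/1418) = 2130 · 1 = 2130
Summing: (σ * φ)(1418) = 708 + 2124 + 710 + 2130 = 5672.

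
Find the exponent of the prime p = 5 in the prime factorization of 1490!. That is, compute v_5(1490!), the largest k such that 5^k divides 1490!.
v_5(1490!) = 370

Legendre's formula: v_p(n!) = Σ_{k ≥ 1} ⌊n / p^k⌋. For p = 5, n = 1490, the terms are:
  ⌊1490/5^1⌋ = ⌊1490/5⌋ = 298
  ⌊1490/5^2⌋ = ⌊1490/25⌋ = 59
  ⌊1490/5^3⌋ = ⌊1490/125⌋ = 11
  ⌊1490/5^4⌋ = ⌊1490/625⌋ = 2
(the next term ⌊1490/5^5⌋ = 0, terminating the sum). Summing: v_5(1490!) = 298 + 59 + 11 + 2 = 370.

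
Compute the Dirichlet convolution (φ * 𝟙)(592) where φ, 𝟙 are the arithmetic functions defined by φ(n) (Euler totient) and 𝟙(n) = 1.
(φ * 𝟙)(592) = 592

Divisors of 592: [1, 2, 4, 8, 16, 37, 74, 148, 296, 592]. For each d | 592:
  d = 1: φ(1) · 𝟙(592/1) = 1 · 1 = 1
  d = 2: φ(2) · 𝟙(592/2) = 1 · 1 = 1
  d = 4: φ(4) · 𝟙(592/4) = 2 · 1 = 2
  d = 8: φ(8) · 𝟙(592/8) = 4 · 1 = 4
  d = 16: φ(16) · 𝟙(592/16) = 8 · 1 = 8
  d = 37: φ(37) · 𝟙(592/37) = 36 · 1 = 36
  d = 74: φ(74) · 𝟙(592/74) = 36 · 1 = 36
  d = 148: φ(148) · 𝟙(592/148) = 72 · 1 = 72
  d = 296: φ(296) · 𝟙(592/296) = 144 · 1 = 144
  d = 592: φ(592) · 𝟙(592/592) = 288 · 1 = 288
Summing: (φ * 𝟙)(592) = 1 + 1 + 2 + 4 + 8 + 36 + 36 + 72 + 144 + 288 = 592.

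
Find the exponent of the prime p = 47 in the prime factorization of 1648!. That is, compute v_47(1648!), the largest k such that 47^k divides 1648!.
v_47(1648!) = 35

Legendre's formula: v_p(n!) = Σ_{k ≥ 1} ⌊n / p^k⌋. For p = 47, n = 1648, the terms are:
  ⌊1648/47^1⌋ = ⌊1648/47⌋ = 35
(the next term ⌊1648/47^2⌋ = 0, terminating the sum). Summing: v_47(1648!) = 35 = 35.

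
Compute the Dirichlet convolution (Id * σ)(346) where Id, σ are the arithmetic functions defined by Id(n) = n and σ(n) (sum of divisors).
(Id * σ)(346) = 1735

Divisors of 346: [1, 2, 173, 346]. For each d | 346:
  d = 1: Id(1) · σ(346/1) = 1 · 522 = 522
  d = 2: Id(2) · σ(346/2) = 2 · 174 = 348
  d = 173: Id(173) · σ(346/173) = 173 · 3 = 519
  d = 346: Id(346) · σ(346/346) = 346 · 1 = 346
Summing: (Id * σ)(346) = 522 + 348 + 519 + 346 = 1735.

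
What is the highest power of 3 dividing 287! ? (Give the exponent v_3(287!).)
v_3(287!) = 140

Legendre's formula: v_p(n!) = Σ_{k ≥ 1} ⌊n / p^k⌋. For p = 3, n = 287, the terms are:
  ⌊287/3^1⌋ = ⌊287/3⌋ = 95
  ⌊287/3^2⌋ = ⌊287/9⌋ = 31
  ⌊287/3^3⌋ = ⌊287/27⌋ = 10
  ⌊287/3^4⌋ = ⌊287/81⌋ = 3
  ⌊287/3^5⌋ = ⌊287/243⌋ = 1
(the next term ⌊287/3^6⌋ = 0, terminating the sum). Summing: v_3(287!) = 95 + 31 + 10 + 3 + 1 = 140.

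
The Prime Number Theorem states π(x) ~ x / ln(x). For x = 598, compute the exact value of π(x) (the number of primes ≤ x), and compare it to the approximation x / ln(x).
π(598) = 108;  x/ln(x) ≈ 93.53;  relative error ≈ 13.40%.

Directly count primes up to 598: π(598) = 108. The PNT approximation gives 598/ln(598) ≈ 598/6.39359 ≈ 93.53. Relative error (π(x) − x/ln(x)) / π(x) ≈ 13.40%; the approximation is known to undercount slightly (Li(x) is a better estimate).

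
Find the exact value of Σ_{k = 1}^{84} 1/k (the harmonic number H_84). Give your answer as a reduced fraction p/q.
H_84 = 3681181948368536301765969745576439759/734184632222154704090370027645633600

Direct summation: H_84 = 1 + 1/2 + ... + 1/84. The least common denominator is lcm(1, ..., 84) = 8076030954443701744994070304101969600; over this denominator the numerator is 8076030954443701744994070304101969600 + 4038015477221850872497035152050984800 + 2692010318147900581664690101367323200 + 2019007738610925436248517576025492400 + 1615206190888740348998814060820393920 + 1346005159073950290832345050683661600 + 1153718707777671677856295757728852800 + 1009503869305462718124258788012746200 + 897336772715966860554896700455774400 + 807603095444370174499407030410196960 + 734184632222154704090370027645633600 + 673002579536975145416172525341830800 + 621233150341823211153390023392459200 + 576859353888835838928147878864426400 + 538402063629580116332938020273464640 + 504751934652731359062129394006373100 + 475060644379041279117298253182468800 + 448668386357983430277448350227887200 + 425054260760194828683898437057998400 + 403801547722185087249703515205098480 + 384572902592557225952098585909617600 + 367092316111077352045185013822816800 + 351131780627987032391046534960955200 + 336501289768487572708086262670915400 + 323041238177748069799762812164078784 + 310616575170911605576695011696229600 + 299112257571988953518298900151924800 + 288429676944417919464073939432213200 + 278483826015300060172209320831102400 + 269201031814790058166469010136732320 + 260517127562700056290131300132321600 + 252375967326365679531064697003186550 + 244728210740718234696790009215211200 + 237530322189520639558649126591234400 + 230743741555534335571259151545770560 + 224334193178991715138724175113943600 + 218271106876856803918758656867620800 + 212527130380097414341949218528999200 + 207077716780607737051130007797486400 + 201900773861092543624851757602549240 + 196976364742529310853513909856145600 + 192286451296278612976049292954808800 + 187814673359155854534745821025627200 + 183546158055538676022592506911408400 + 179467354543193372110979340091154880 + 175565890313993516195523267480477600 + 171830445839227696702001495831956800 + 168250644884243786354043131335457700 + 164816958253953096836613679675550400 + 161520619088874034899881406082039392 + 158353548126347093039099417727489600 + 155308287585455802788347505848114800 + 152377942536673617830076798190603200 + 149556128785994476759149450075962400 + 146836926444430940818074005529126720 + 144214838472208959732036969716106600 + 141684753586731609561299479019332800 + 139241913007650030086104660415551200 + 136881880583791554999899496679694400 + 134600515907395029083234505068366160 + 132393950072847569590066726296753600 + 130258563781350028145065650066160800 + 128190967530852408650699528636539200 + 126187983663182839765532348501593275 + 124246630068364642230678004678491840 + 122364105370359117348395004607605600 + 120537775439458234999911497076148800 + 118765161094760319779324563295617200 + 117043926875995677463682178320318400 + 115371870777767167785629575772885280 + 113746914851319742887240426818337600 + 112167096589495857569362087556971800 + 110630561019776736232795483617835200 + 109135553438428401959379328433810400 + 107680412725916023266587604054692928 + 106263565190048707170974609264499600 + 104883518888879243441481432520804800 + 103538858390303868525565003898743200 + 102228239929667110696127472203822400 + 100950386930546271812425878801274620 + 99704085857329651172766300050641600 + 98488182371264655426756954928072800 + 97301577764381948734868316916891200 + 96143225648139306488024646477404400 = 40493001432053899319425667201340837349, so H_84 = 40493001432053899319425667201340837349/8076030954443701744994070304101969600; reducing by gcd(40493001432053899319425667201340837349, 8076030954443701744994070304101969600) = 11 gives 3681181948368536301765969745576439759/734184632222154704090370027645633600 ≈ 5.01397. (The PNT-adjacent estimate ln(84) + γ ≈ 5.00803 matches within O(1/n).)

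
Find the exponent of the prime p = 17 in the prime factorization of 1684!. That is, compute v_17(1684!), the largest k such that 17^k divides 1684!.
v_17(1684!) = 104

Legendre's formula: v_p(n!) = Σ_{k ≥ 1} ⌊n / p^k⌋. For p = 17, n = 1684, the terms are:
  ⌊1684/17^1⌋ = ⌊1684/17⌋ = 99
  ⌊1684/17^2⌋ = ⌊1684/289⌋ = 5
(the next term ⌊1684/17^3⌋ = 0, terminating the sum). Summing: v_17(1684!) = 99 + 5 = 104.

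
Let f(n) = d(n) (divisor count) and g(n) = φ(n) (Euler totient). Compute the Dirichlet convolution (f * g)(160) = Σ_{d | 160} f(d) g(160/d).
(d * φ)(160) = 378

Divisors of 160: [1, 2, 4, 5, 8, 10, 16, 20, 32, 40, 80, 160]. For each d | 160:
  d = 1: d(1) · φ(160/1) = 1 · 64 = 64
  d = 2: d(2) · φ(160/2) = 2 · 32 = 64
  d = 4: d(4) · φ(160/4) = 3 · 16 = 48
  d = 5: d(5) · φ(160/5) = 2 · 16 = 32
  d = 8: d(8) · φ(160/8) = 4 · 8 = 32
  d = 10: d(10) · φ(160/10) = 4 · 8 = 32
  d = 16: d(16) · φ(160/16) = 5 · 4 = 20
  d = 20: d(20) · φ(160/20) = 6 · 4 = 24
  d = 32: d(32) · φ(160/32) = 6 · 4 = 24
  d = 40: d(40) · φ(160/40) = 8 · 2 = 16
  d = 80: d(80) · φ(160/80) = 10 · 1 = 10
  d = 160: d(160) · φ(160/160) = 12 · 1 = 12
Summing: (d * φ)(160) = 64 + 64 + 48 + 32 + 32 + 32 + 20 + 24 + 24 + 16 + 10 + 12 = 378.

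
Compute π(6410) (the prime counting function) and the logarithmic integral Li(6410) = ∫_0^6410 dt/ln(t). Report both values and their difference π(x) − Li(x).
π(6410) = 834;  Li(6410) ≈ 847.36;  π(x) − Li(x) ≈ -13.36.

Direct count of primes ≤ 6410 gives π(6410) = 834. Numerical evaluation of the logarithmic integral gives Li(6410) ≈ 847.36. The difference π(x) − Li(x) ≈ -13.36 is typically negative for small/moderate x (Li(x) overestimates), though Littlewood's theorem shows this sign changes infinitely often.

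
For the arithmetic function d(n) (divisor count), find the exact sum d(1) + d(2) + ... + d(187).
Σ_{n ≤ 187} d(n) = 1009

Compute d(n) for each 1 ≤ n ≤ 187: d(1) = 1, d(2) = 2, d(3) = 2, d(4) = 3, d(5) = 2, d(6) = 4, d(7) = 2, d(8) = 4, d(9) = 3, d(10) = 4, d(11) = 2, d(12) = 6, d(13) = 2, d(14) = 4, d(15) = 4, d(16) = 5, d(17) = 2, d(18) = 6, d(19) = 2, d(20) = 6, d(21) = 4, d(22) = 4, d(23) = 2, d(24) = 8, d(25) = 3, d(26) = 4, d(27) = 4, d(28) = 6, d(29) = 2, d(30) = 8, d(31) = 2, d(32) = 6, d(33) = 4, d(34) = 4, d(35) = 4, d(36) = 9, d(37) = 2, d(38) = 4, d(39) = 4, d(40) = 8, d(41) = 2, d(42) = 8, d(43) = 2, d(44) = 6, d(45) = 6, d(46) = 4, d(47) = 2, d(48) = 10, d(49) = 3, d(50) = 6, d(51) = 4, d(52) = 6, d(53) = 2, d(54) = 8, d(55) = 4, d(56) = 8, d(57) = 4, d(58) = 4, d(59) = 2, d(60) = 12, d(61) = 2, d(62) = 4, d(63) = 6, d(64) = 7, d(65) = 4, d(66) = 8, d(67) = 2, d(68) = 6, d(69) = 4, d(70) = 8, d(71) = 2, d(72) = 12, d(73) = 2, d(74) = 4, d(75) = 6, d(76) = 6, d(77) = 4, d(78) = 8, d(79) = 2, d(80) = 10, d(81) = 5, d(82) = 4, d(83) = 2, d(84) = 12, d(85) = 4, d(86) = 4, d(87) = 4, d(88) = 8, d(89) = 2, d(90) = 12, d(91) = 4, d(92) = 6, d(93) = 4, d(94) = 4, d(95) = 4, d(96) = 12, d(97) = 2, d(98) = 6, d(99) = 6, d(100) = 9, d(101) = 2, d(102) = 8, d(103) = 2, d(104) = 8, d(105) = 8, d(106) = 4, d(107) = 2, d(108) = 12, d(109) = 2, d(110) = 8, d(111) = 4, d(112) = 10, d(113) = 2, d(114) = 8, d(115) = 4, d(116) = 6, d(117) = 6, d(118) = 4, d(119) = 4, d(120) = 16, d(121) = 3, d(122) = 4, d(123) = 4, d(124) = 6, d(125) = 4, d(126) = 12, d(127) = 2, d(128) = 8, d(129) = 4, d(130) = 8, d(131) = 2, d(132) = 12, d(133) = 4, d(134) = 4, d(135) = 8, d(136) = 8, d(137) = 2, d(138) = 8, d(139) = 2, d(140) = 12, d(141) = 4, d(142) = 4, d(143) = 4, d(144) = 15, d(145) = 4, d(146) = 4, d(147) = 6, d(148) = 6, d(149) = 2, d(150) = 12, d(151) = 2, d(152) = 8, d(153) = 6, d(154) = 8, d(155) = 4, d(156) = 12, d(157) = 2, d(158) = 4, d(159) = 4, d(160) = 12, d(161) = 4, d(162) = 10, d(163) = 2, d(164) = 6, d(165) = 8, d(166) = 4, d(167) = 2, d(168) = 16, d(169) = 3, d(170) = 8, d(171) = 6, d(172) = 6, d(173) = 2, d(174) = 8, d(175) = 6, d(176) = 10, d(177) = 4, d(178) = 4, d(179) = 2, d(180) = 18, d(181) = 2, d(182) = 8, d(183) = 4, d(184) = 8, d(185) = 4, d(186) = 8, d(187) = 4. Summing all 187 values: 1009. (Dirichlet's divisor formula: Σ_{n ≤ x} d(n) = x ln(x) + (2γ − 1) x + O(√x). For x = 187, the asymptotic estimate is ≈ 1007.10.)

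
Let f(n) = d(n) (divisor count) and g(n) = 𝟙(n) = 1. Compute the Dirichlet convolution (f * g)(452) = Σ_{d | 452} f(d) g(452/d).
(d * 𝟙)(452) = 18

Divisors of 452: [1, 2, 4, 113, 226, 452]. For each d | 452:
  d = 1: d(1) · 𝟙(452/1) = 1 · 1 = 1
  d = 2: d(2) · 𝟙(452/2) = 2 · 1 = 2
  d = 4: d(4) · 𝟙(452/4) = 3 · 1 = 3
  d = 113: d(113) · 𝟙(452/113) = 2 · 1 = 2
  d = 226: d(226) · 𝟙(452/226) = 4 · 1 = 4
  d = 452: d(452) · 𝟙(452/452) = 6 · 1 = 6
Summing: (d * 𝟙)(452) = 1 + 2 + 3 + 2 + 4 + 6 = 18.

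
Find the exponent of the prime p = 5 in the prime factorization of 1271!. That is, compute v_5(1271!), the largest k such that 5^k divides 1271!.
v_5(1271!) = 316

Legendre's formula: v_p(n!) = Σ_{k ≥ 1} ⌊n / p^k⌋. For p = 5, n = 1271, the terms are:
  ⌊1271/5^1⌋ = ⌊1271/5⌋ = 254
  ⌊1271/5^2⌋ = ⌊1271/25⌋ = 50
  ⌊1271/5^3⌋ = ⌊1271/125⌋ = 10
  ⌊1271/5^4⌋ = ⌊1271/625⌋ = 2
(the next term ⌊1271/5^5⌋ = 0, terminating the sum). Summing: v_5(1271!) = 254 + 50 + 10 + 2 = 316.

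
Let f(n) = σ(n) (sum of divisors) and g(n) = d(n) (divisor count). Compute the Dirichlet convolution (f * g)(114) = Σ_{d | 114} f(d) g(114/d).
(σ * d)(114) = 660

Divisors of 114: [1, 2, 3, 6, 19, 38, 57, 114]. For each d | 114:
  d = 1: σ(1) · d(114/1) = 1 · 8 = 8
  d = 2: σ(2) · d(114/2) = 3 · 4 = 12
  d = 3: σ(3) · d(114/3) = 4 · 4 = 16
  d = 6: σ(6) · d(114/6) = 12 · 2 = 24
  d = 19: σ(19) · d(114/19) = 20 · 4 = 80
  d = 38: σ(38) · d(114/38) = 60 · 2 = 120
  d = 57: σ(57) · d(114/57) = 80 · 2 = 160
  d = 114: σ(114) · d(114/114) = 240 · 1 = 240
Summing: (σ * d)(114) = 8 + 12 + 16 + 24 + 80 + 120 + 160 + 240 = 660.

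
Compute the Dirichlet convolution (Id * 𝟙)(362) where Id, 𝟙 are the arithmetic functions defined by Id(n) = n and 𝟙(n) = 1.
(Id * 𝟙)(362) = 546

Divisors of 362: [1, 2, 181, 362]. For each d | 362:
  d = 1: Id(1) · 𝟙(362/1) = 1 · 1 = 1
  d = 2: Id(2) · 𝟙(362/2) = 2 · 1 = 2
  d = 181: Id(181) · 𝟙(362/181) = 181 · 1 = 181
  d = 362: Id(362) · 𝟙(362/362) = 362 · 1 = 362
Summing: (Id * 𝟙)(362) = 1 + 2 + 181 + 362 = 546.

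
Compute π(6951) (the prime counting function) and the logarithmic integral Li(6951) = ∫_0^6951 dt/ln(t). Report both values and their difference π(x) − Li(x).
π(6951) = 892;  Li(6951) ≈ 908.79;  π(x) − Li(x) ≈ -16.79.

Direct count of primes ≤ 6951 gives π(6951) = 892. Numerical evaluation of the logarithmic integral gives Li(6951) ≈ 908.79. The difference π(x) − Li(x) ≈ -16.79 is typically negative for small/moderate x (Li(x) overestimates), though Littlewood's theorem shows this sign changes infinitely often.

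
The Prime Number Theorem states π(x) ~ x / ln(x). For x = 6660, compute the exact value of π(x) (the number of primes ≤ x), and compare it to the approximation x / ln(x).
π(6660) = 858;  x/ln(x) ≈ 756.49;  relative error ≈ 11.83%.

Directly count primes up to 6660: π(6660) = 858. The PNT approximation gives 6660/ln(6660) ≈ 6660/8.80387 ≈ 756.49. Relative error (π(x) − x/ln(x)) / π(x) ≈ 11.83%; the approximation is known to undercount slightly (Li(x) is a better estimate).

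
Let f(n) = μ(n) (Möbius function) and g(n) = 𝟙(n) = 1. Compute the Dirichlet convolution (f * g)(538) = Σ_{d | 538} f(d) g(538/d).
(μ * 𝟙)(538) = 0

Divisors of 538: [1, 2, 269, 538]. For each d | 538:
  d = 1: μ(1) · 𝟙(538/1) = 1 · 1 = 1
  d = 2: μ(2) · 𝟙(538/2) = -1 · 1 = -1
  d = 269: μ(269) · 𝟙(538/269) = -1 · 1 = -1
  d = 538: μ(538) · 𝟙(538/538) = 1 · 1 = 1
Summing: (μ * 𝟙)(538) = 1 + -1 + -1 + 1 = 0.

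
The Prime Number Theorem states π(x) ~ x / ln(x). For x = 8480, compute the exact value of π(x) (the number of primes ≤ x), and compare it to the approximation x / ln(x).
π(8480) = 1059;  x/ln(x) ≈ 937.49;  relative error ≈ 11.47%.

Directly count primes up to 8480: π(8480) = 1059. The PNT approximation gives 8480/ln(8480) ≈ 8480/9.04547 ≈ 937.49. Relative error (π(x) − x/ln(x)) / π(x) ≈ 11.47%; the approximation is known to undercount slightly (Li(x) is a better estimate).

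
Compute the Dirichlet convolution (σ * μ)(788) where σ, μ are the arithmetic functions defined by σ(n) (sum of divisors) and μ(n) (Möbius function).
(σ * μ)(788) = 788

Divisors of 788: [1, 2, 4, 197, 394, 788]. For each d | 788:
  d = 1: σ(1) · μ(788/1) = 1 · 0 = 0
  d = 2: σ(2) · μ(788/2) = 3 · 1 = 3
  d = 4: σ(4) · μ(788/4) = 7 · -1 = -7
  d = 197: σ(197) · μ(788/197) = 198 · 0 = 0
  d = 394: σ(394) · μ(788/394) = 594 · -1 = -594
  d = 788: σ(788) · μ(788/788) = 1386 · 1 = 1386
Summing: (σ * μ)(788) = 0 + 3 + -7 + 0 + -594 + 1386 = 788.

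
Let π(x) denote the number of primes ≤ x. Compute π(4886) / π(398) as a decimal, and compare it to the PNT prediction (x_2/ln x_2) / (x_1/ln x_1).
π(4886)/π(398) = 653/78 ≈ 8.3718;  PNT prediction ≈ 8.6521.

π(398) = 78 and π(4886) = 653, so π(4886)/π(398) ≈ 8.3718. The PNT-predicted ratio is (4886/ln(4886)) / (398/ln(398)) ≈ 8.6521. The two agree to within a few percent, as expected.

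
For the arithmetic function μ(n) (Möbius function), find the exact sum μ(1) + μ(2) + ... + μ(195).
Σ_{n ≤ 195} μ(n) = -6

Compute μ(n) for each 1 ≤ n ≤ 195: μ(1) = 1, μ(2) = -1, μ(3) = -1, μ(4) = 0, μ(5) = -1, μ(6) = 1, μ(7) = -1, μ(8) = 0, μ(9) = 0, μ(10) = 1, μ(11) = -1, μ(12) = 0, μ(13) = -1, μ(14) = 1, μ(15) = 1, μ(16) = 0, μ(17) = -1, μ(18) = 0, μ(19) = -1, μ(20) = 0, μ(21) = 1, μ(22) = 1, μ(23) = -1, μ(24) = 0, μ(25) = 0, μ(26) = 1, μ(27) = 0, μ(28) = 0, μ(29) = -1, μ(30) = -1, μ(31) = -1, μ(32) = 0, μ(33) = 1, μ(34) = 1, μ(35) = 1, μ(36) = 0, μ(37) = -1, μ(38) = 1, μ(39) = 1, μ(40) = 0, μ(41) = -1, μ(42) = -1, μ(43) = -1, μ(44) = 0, μ(45) = 0, μ(46) = 1, μ(47) = -1, μ(48) = 0, μ(49) = 0, μ(50) = 0, μ(51) = 1, μ(52) = 0, μ(53) = -1, μ(54) = 0, μ(55) = 1, μ(56) = 0, μ(57) = 1, μ(58) = 1, μ(59) = -1, μ(60) = 0, μ(61) = -1, μ(62) = 1, μ(63) = 0, μ(64) = 0, μ(65) = 1, μ(66) = -1, μ(67) = -1, μ(68) = 0, μ(69) = 1, μ(70) = -1, μ(71) = -1, μ(72) = 0, μ(73) = -1, μ(74) = 1, μ(75) = 0, μ(76) = 0, μ(77) = 1, μ(78) = -1, μ(79) = -1, μ(80) = 0, μ(81) = 0, μ(82) = 1, μ(83) = -1, μ(84) = 0, μ(85) = 1, μ(86) = 1, μ(87) = 1, μ(88) = 0, μ(89) = -1, μ(90) = 0, μ(91) = 1, μ(92) = 0, μ(93) = 1, μ(94) = 1, μ(95) = 1, μ(96) = 0, μ(97) = -1, μ(98) = 0, μ(99) = 0, μ(100) = 0, μ(101) = -1, μ(102) = -1, μ(103) = -1, μ(104) = 0, μ(105) = -1, μ(106) = 1, μ(107) = -1, μ(108) = 0, μ(109) = -1, μ(110) = -1, μ(111) = 1, μ(112) = 0, μ(113) = -1, μ(114) = -1, μ(115) = 1, μ(116) = 0, μ(117) = 0, μ(118) = 1, μ(119) = 1, μ(120) = 0, μ(121) = 0, μ(122) = 1, μ(123) = 1, μ(124) = 0, μ(125) = 0, μ(126) = 0, μ(127) = -1, μ(128) = 0, μ(129) = 1, μ(130) = -1, μ(131) = -1, μ(132) = 0, μ(133) = 1, μ(134) = 1, μ(135) = 0, μ(136) = 0, μ(137) = -1, μ(138) = -1, μ(139) = -1, μ(140) = 0, μ(141) = 1, μ(142) = 1, μ(143) = 1, μ(144) = 0, μ(145) = 1, μ(146) = 1, μ(147) = 0, μ(148) = 0, μ(149) = -1, μ(150) = 0, μ(151) = -1, μ(152) = 0, μ(153) = 0, μ(154) = -1, μ(155) = 1, μ(156) = 0, μ(157) = -1, μ(158) = 1, μ(159) = 1, μ(160) = 0, μ(161) = 1, μ(162) = 0, μ(163) = -1, μ(164) = 0, μ(165) = -1, μ(166) = 1, μ(167) = -1, μ(168) = 0, μ(169) = 0, μ(170) = -1, μ(171) = 0, μ(172) = 0, μ(173) = -1, μ(174) = -1, μ(175) = 0, μ(176) = 0, μ(177) = 1, μ(178) = 1, μ(179) = -1, μ(180) = 0, μ(181) = -1, μ(182) = -1, μ(183) = 1, μ(184) = 0, μ(185) = 1, μ(186) = -1, μ(187) = 1, μ(188) = 0, μ(189) = 0, μ(190) = -1, μ(191) = -1, μ(192) = 0, μ(193) = -1, μ(194) = 1, μ(195) = -1. Summing all 195 values: -6. (Mertens function M(x) = Σ_{n ≤ x} μ(n); on average M(x) should be small (PNT ⟺ M(x) = o(x)).)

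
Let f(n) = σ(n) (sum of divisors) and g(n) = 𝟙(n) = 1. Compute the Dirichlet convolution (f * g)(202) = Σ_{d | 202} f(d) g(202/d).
(σ * 𝟙)(202) = 412

Divisors of 202: [1, 2, 101, 202]. For each d | 202:
  d = 1: σ(1) · 𝟙(202/1) = 1 · 1 = 1
  d = 2: σ(2) · 𝟙(202/2) = 3 · 1 = 3
  d = 101: σ(101) · 𝟙(202/101) = 102 · 1 = 102
  d = 202: σ(202) · 𝟙(202/202) = 306 · 1 = 306
Summing: (σ * 𝟙)(202) = 1 + 3 + 102 + 306 = 412.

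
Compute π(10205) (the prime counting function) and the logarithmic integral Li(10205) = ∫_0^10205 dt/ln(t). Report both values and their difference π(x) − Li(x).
π(10205) = 1252;  Li(10205) ≈ 1268.37;  π(x) − Li(x) ≈ -16.37.

Direct count of primes ≤ 10205 gives π(10205) = 1252. Numerical evaluation of the logarithmic integral gives Li(10205) ≈ 1268.37. The difference π(x) − Li(x) ≈ -16.37 is typically negative for small/moderate x (Li(x) overestimates), though Littlewood's theorem shows this sign changes infinitely often.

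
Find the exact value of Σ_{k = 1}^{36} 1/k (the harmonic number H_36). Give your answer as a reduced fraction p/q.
H_36 = 54801925434709/13127595717600

Direct summation: H_36 = 1 + 1/2 + ... + 1/36. The least common denominator is lcm(1, ..., 36) = 144403552893600; over this denominator the numerator is 144403552893600 + 72201776446800 + 48134517631200 + 36100888223400 + 28880710578720 + 24067258815600 + 20629078984800 + 18050444111700 + 16044839210400 + 14440355289360 + 13127595717600 + 12033629407800 + 11107965607200 + 10314539492400 + 9626903526240 + 9025222055850 + 8494326640800 + 8022419605200 + 7600186994400 + 7220177644680 + 6876359661600 + 6563797858800 + 6278415343200 + 6016814703900 + 5776142115744 + 5553982803600 + 5348279736800 + 5157269746200 + 4979432858400 + 4813451763120 + 4658179125600 + 4512611027925 + 4375865239200 + 4247163320400 + 4125815796960 + 4011209802600 = 602821179781799, so H_36 = 602821179781799/144403552893600; reducing by gcd(602821179781799, 144403552893600) = 11 gives 54801925434709/13127595717600 ≈ 4.17456. (The PNT-adjacent estimate ln(36) + γ ≈ 4.16073 matches within O(1/n).)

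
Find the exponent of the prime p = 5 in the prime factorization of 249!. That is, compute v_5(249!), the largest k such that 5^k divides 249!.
v_5(249!) = 59

Legendre's formula: v_p(n!) = Σ_{k ≥ 1} ⌊n / p^k⌋. For p = 5, n = 249, the terms are:
  ⌊249/5^1⌋ = ⌊249/5⌋ = 49
  ⌊249/5^2⌋ = ⌊249/25⌋ = 9
  ⌊249/5^3⌋ = ⌊249/125⌋ = 1
(the next term ⌊249/5^4⌋ = 0, terminating the sum). Summing: v_5(249!) = 49 + 9 + 1 = 59.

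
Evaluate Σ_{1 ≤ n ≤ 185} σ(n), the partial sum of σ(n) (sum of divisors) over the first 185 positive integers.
Σ_{n ≤ 185} σ(n) = 28174

Compute σ(n) for each 1 ≤ n ≤ 185: σ(1) = 1, σ(2) = 3, σ(3) = 4, σ(4) = 7, σ(5) = 6, σ(6) = 12, σ(7) = 8, σ(8) = 15, σ(9) = 13, σ(10) = 18, σ(11) = 12, σ(12) = 28, σ(13) = 14, σ(14) = 24, σ(15) = 24, σ(16) = 31, σ(17) = 18, σ(18) = 39, σ(19) = 20, σ(20) = 42, σ(21) = 32, σ(22) = 36, σ(23) = 24, σ(24) = 60, σ(25) = 31, σ(26) = 42, σ(27) = 40, σ(28) = 56, σ(29) = 30, σ(30) = 72, σ(31) = 32, σ(32) = 63, σ(33) = 48, σ(34) = 54, σ(35) = 48, σ(36) = 91, σ(37) = 38, σ(38) = 60, σ(39) = 56, σ(40) = 90, σ(41) = 42, σ(42) = 96, σ(43) = 44, σ(44) = 84, σ(45) = 78, σ(46) = 72, σ(47) = 48, σ(48) = 124, σ(49) = 57, σ(50) = 93, σ(51) = 72, σ(52) = 98, σ(53) = 54, σ(54) = 120, σ(55) = 72, σ(56) = 120, σ(57) = 80, σ(58) = 90, σ(59) = 60, σ(60) = 168, σ(61) = 62, σ(62) = 96, σ(63) = 104, σ(64) = 127, σ(65) = 84, σ(66) = 144, σ(67) = 68, σ(68) = 126, σ(69) = 96, σ(70) = 144, σ(71) = 72, σ(72) = 195, σ(73) = 74, σ(74) = 114, σ(75) = 124, σ(76) = 140, σ(77) = 96, σ(78) = 168, σ(79) = 80, σ(80) = 186, σ(81) = 121, σ(82) = 126, σ(83) = 84, σ(84) = 224, σ(85) = 108, σ(86) = 132, σ(87) = 120, σ(88) = 180, σ(89) = 90, σ(90) = 234, σ(91) = 112, σ(92) = 168, σ(93) = 128, σ(94) = 144, σ(95) = 120, σ(96) = 252, σ(97) = 98, σ(98) = 171, σ(99) = 156, σ(100) = 217, σ(101) = 102, σ(102) = 216, σ(103) = 104, σ(104) = 210, σ(105) = 192, σ(106) = 162, σ(107) = 108, σ(108) = 280, σ(109) = 110, σ(110) = 216, σ(111) = 152, σ(112) = 248, σ(113) = 114, σ(114) = 240, σ(115) = 144, σ(116) = 210, σ(117) = 182, σ(118) = 180, σ(119) = 144, σ(120) = 360, σ(121) = 133, σ(122) = 186, σ(123) = 168, σ(124) = 224, σ(125) = 156, σ(126) = 312, σ(127) = 128, σ(128) = 255, σ(129) = 176, σ(130) = 252, σ(131) = 132, σ(132) = 336, σ(133) = 160, σ(134) = 204, σ(135) = 240, σ(136) = 270, σ(137) = 138, σ(138) = 288, σ(139) = 140, σ(140) = 336, σ(141) = 192, σ(142) = 216, σ(143) = 168, σ(144) = 403, σ(145) = 180, σ(146) = 222, σ(147) = 228, σ(148) = 266, σ(149) = 150, σ(150) = 372, σ(151) = 152, σ(152) = 300, σ(153) = 234, σ(154) = 288, σ(155) = 192, σ(156) = 392, σ(157) = 158, σ(158) = 240, σ(159) = 216, σ(160) = 378, σ(161) = 192, σ(162) = 363, σ(163) = 164, σ(164) = 294, σ(165) = 288, σ(166) = 252, σ(167) = 168, σ(168) = 480, σ(169) = 183, σ(170) = 324, σ(171) = 260, σ(172) = 308, σ(173) = 174, σ(174) = 360, σ(175) = 248, σ(176) = 372, σ(177) = 240, σ(178) = 270, σ(179) = 180, σ(180) = 546, σ(181) = 182, σ(182) = 336, σ(183) = 248, σ(184) = 360, σ(185) = 228. Summing all 185 values: 28174. (Average order: Σ_{n ≤ x} σ(n) ~ (π²/12) x². For x = 185, (π²/12)·185² ≈ 28148.93.)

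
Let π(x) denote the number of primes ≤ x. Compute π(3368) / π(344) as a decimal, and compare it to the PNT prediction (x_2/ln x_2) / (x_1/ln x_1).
π(3368)/π(344) = 474/68 ≈ 6.9706;  PNT prediction ≈ 7.0406.

π(344) = 68 and π(3368) = 474, so π(3368)/π(344) ≈ 6.9706. The PNT-predicted ratio is (3368/ln(3368)) / (344/ln(344)) ≈ 7.0406. The two agree to within a few percent, as expected.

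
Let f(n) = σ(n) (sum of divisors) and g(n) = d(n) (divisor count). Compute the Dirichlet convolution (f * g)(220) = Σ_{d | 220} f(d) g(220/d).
(σ * d)(220) = 1792

Divisors of 220: [1, 2, 4, 5, 10, 11, 20, 22, 44, 55, 110, 220]. For each d | 220:
  d = 1: σ(1) · d(220/1) = 1 · 12 = 12
  d = 2: σ(2) · d(220/2) = 3 · 8 = 24
  d = 4: σ(4) · d(220/4) = 7 · 4 = 28
  d = 5: σ(5) · d(220/5) = 6 · 6 = 36
  d = 10: σ(10) · d(220/10) = 18 · 4 = 72
  d = 11: σ(11) · d(220/11) = 12 · 6 = 72
  d = 20: σ(20) · d(220/20) = 42 · 2 = 84
  d = 22: σ(22) · d(220/22) = 36 · 4 = 144
  d = 44: σ(44) · d(220/44) = 84 · 2 = 168
  d = 55: σ(55) · d(220/55) = 72 · 3 = 216
  d = 110: σ(110) · d(220/110) = 216 · 2 = 432
  d = 220: σ(220) · d(220/220) = 504 · 1 = 504
Summing: (σ * d)(220) = 12 + 24 + 28 + 36 + 72 + 72 + 84 + 144 + 168 + 216 + 432 + 504 = 1792.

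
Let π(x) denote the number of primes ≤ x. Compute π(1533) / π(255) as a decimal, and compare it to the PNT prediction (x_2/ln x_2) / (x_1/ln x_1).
π(1533)/π(255) = 242/54 ≈ 4.4815;  PNT prediction ≈ 4.5416.

π(255) = 54 and π(1533) = 242, so π(1533)/π(255) ≈ 4.4815. The PNT-predicted ratio is (1533/ln(1533)) / (255/ln(255)) ≈ 4.5416. The two agree to within a few percent, as expected.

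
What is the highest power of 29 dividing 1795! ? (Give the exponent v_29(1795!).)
v_29(1795!) = 63

Legendre's formula: v_p(n!) = Σ_{k ≥ 1} ⌊n / p^k⌋. For p = 29, n = 1795, the terms are:
  ⌊1795/29^1⌋ = ⌊1795/29⌋ = 61
  ⌊1795/29^2⌋ = ⌊1795/841⌋ = 2
(the next term ⌊1795/29^3⌋ = 0, terminating the sum). Summing: v_29(1795!) = 61 + 2 = 63.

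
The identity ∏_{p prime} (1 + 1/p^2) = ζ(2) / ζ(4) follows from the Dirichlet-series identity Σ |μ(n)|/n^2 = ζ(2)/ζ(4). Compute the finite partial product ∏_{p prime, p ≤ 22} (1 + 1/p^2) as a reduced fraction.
∏ = 6403780000/4257193941

The primes p ≤ 22 are [2, 3, 5, 7, 11, 13, 17, 19]. For each, (1 + 1/p^2) = (p^2 + 1)/p^2. Multiplying these fractions over p ∈ [2, 3, 5, 7, 11, 13, 17, 19] gives 6403780000/4257193941. (In the limit P → ∞ this tends to ζ(2)/ζ(4).)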